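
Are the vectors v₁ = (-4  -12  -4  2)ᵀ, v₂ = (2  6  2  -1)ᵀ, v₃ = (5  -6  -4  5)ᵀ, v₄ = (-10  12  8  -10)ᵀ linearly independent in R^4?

One vector is a scalar multiple of another, so the set is dependent.

linearly dependent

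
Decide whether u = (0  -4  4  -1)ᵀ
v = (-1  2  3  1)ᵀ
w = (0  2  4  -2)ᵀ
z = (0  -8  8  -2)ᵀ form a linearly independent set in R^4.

One vector is a scalar multiple of another, so the set is dependent.

linearly dependent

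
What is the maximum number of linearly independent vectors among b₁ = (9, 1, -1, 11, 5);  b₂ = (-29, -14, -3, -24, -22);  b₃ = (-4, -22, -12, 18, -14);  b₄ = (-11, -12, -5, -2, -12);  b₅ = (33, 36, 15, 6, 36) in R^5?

Row-reduce the 5×5 matrix with these as rows.
The echelon form has 2 nonzero rows, so the rank is 2.

2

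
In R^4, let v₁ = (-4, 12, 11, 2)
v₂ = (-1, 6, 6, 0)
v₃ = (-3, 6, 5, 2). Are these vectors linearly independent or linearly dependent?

linearly dependent

Row-reduce the matrix whose columns are v₁, v₂, v₃.
The reduction yields 2 nonzero rows, so the rank is 2.
Since rank 2 < 3, the set is linearly dependent.
Indeed v₁ - v₂ - v₃ = 0.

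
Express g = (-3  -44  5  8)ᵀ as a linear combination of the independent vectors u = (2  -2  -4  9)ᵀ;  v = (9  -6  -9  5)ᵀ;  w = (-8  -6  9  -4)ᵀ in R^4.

g = u + 3v + 4w

Solve the system with u, v, w as columns and g as the right-hand side.
Row-reducing the augmented matrix gives the unique coefficients (c₁, c₂, c₃) = (1, 3, 4).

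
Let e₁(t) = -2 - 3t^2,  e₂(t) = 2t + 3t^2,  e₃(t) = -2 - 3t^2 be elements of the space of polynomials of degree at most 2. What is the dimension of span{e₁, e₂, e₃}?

dim = 2

Use coordinates relative to {1, t, t^2}.
Apply Gaussian elimination to the matrix whose rows are e₁, e₂, e₃.
There are 2 pivot columns, so rank = 2.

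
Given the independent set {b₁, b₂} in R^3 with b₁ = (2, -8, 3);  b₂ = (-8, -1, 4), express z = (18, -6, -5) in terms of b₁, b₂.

z = b₁ - 2b₂

Since b₁, b₂ are independent, the coefficients expressing z are uniquely determined by a linear system.
Row-reducing the augmented matrix gives the unique coefficients (a₁, a₂) = (1, -2).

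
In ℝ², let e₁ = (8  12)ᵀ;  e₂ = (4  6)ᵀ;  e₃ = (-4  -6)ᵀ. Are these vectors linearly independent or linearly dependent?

There are 3 vectors in a 2-dimensional space, so they cannot be linearly independent.

linearly dependent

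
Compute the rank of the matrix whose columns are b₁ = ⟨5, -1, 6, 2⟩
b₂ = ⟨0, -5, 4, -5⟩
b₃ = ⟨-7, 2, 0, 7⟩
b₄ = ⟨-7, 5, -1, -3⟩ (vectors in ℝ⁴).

rank 4

Put the 4×4 matrix [b₁|b₂|b₃|b₄] into echelon form.
Exactly 4 pivots survive; hence the rank is 4.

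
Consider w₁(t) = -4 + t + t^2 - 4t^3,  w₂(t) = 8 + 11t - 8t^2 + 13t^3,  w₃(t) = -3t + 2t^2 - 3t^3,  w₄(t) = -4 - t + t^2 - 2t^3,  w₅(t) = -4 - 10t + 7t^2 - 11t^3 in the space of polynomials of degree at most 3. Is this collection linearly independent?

Take coordinates with respect to the standard basis {1, t, …, t^3}.
There are 5 vectors in a 4-dimensional space, so they cannot be linearly independent.

linearly dependent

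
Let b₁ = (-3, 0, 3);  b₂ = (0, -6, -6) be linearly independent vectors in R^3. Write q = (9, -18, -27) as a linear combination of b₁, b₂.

q = -3b₁ + 3b₂

Solve the system with b₁, b₂ as columns and q as the right-hand side.
The system has the unique solution (a₁, a₂) = (-3, 3).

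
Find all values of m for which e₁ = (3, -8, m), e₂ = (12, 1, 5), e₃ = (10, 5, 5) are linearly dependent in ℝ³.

m = -2/5

The set is linearly dependent precisely when det[e₁; e₂; e₃] = 0.
Cofactor expansion gives det = 50*m + 20.
Setting this to zero gives m = -2/5.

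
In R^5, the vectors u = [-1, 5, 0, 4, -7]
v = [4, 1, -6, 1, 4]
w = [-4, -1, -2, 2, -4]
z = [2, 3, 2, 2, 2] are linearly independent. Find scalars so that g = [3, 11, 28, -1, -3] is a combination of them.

g = u - 3v - 3w + 2z

Write g = α₁u + … + α₄z and equate components.
The system has the unique solution (α₁, …, α₄) = (1, -3, -3, 2).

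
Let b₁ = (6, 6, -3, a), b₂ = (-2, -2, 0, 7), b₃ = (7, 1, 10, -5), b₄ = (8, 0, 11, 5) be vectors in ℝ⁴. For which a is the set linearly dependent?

a = -12

The set is linearly dependent precisely when det[b₁; b₂; b₃; b₄] = 0.
Cofactor expansion gives det = 28*a + 336.
This vanishes exactly when a = -12.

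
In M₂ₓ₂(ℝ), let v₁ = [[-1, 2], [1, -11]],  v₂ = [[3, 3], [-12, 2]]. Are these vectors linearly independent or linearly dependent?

linearly independent

Take coordinates with respect to the standard basis {E₁₁, E₁₂, E₂₁, E₂₂}.
Row-reduce the matrix whose columns are v₁, v₂.
The reduction yields 2 nonzero rows, so the rank is 2.
Since rank = 2 (the number of vectors), the set is linearly independent.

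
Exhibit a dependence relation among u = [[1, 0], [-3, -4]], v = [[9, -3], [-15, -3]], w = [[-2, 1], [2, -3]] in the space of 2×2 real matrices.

3u - v - 3w = 0

Take coordinates with respect to {E₁₁, E₁₂, E₂₁, E₂₂}.
Write the vectors as columns of a matrix and find a nonzero vector in its null space.
A generator of the null space is (3, -1, -3).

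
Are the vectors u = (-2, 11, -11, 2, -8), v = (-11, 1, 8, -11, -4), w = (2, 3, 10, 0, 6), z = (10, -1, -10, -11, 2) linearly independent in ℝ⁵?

Place the vectors as rows of a 4×5 matrix and reduce to echelon form.
The reduction yields 4 nonzero rows, so the rank is 4.
Since rank = 4 (the number of vectors), the set is linearly independent.

linearly independent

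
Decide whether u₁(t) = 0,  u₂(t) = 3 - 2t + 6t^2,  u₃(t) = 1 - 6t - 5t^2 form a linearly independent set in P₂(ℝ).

Take coordinates with respect to the standard basis {1, t, t^2}.
One of the vectors is the zero vector, so the set is linearly dependent.

linearly dependent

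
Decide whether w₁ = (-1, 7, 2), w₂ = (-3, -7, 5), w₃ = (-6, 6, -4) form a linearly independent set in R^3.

The matrix [w₁|w₂|w₃] has determinant -412.
A nonzero determinant means the columns are linearly independent.

linearly independent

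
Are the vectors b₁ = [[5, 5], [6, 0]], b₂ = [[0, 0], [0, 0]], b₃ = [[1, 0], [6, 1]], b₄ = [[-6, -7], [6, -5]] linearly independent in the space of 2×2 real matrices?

Take coordinates with respect to the standard basis {E₁₁, E₁₂, E₂₁, E₂₂}.
One of the vectors is the zero vector, so the set is linearly dependent.

linearly dependent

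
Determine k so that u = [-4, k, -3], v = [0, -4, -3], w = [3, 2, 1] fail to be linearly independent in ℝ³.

k = -44/9

The set is linearly dependent precisely when det[u; v; w] = 0.
Cofactor expansion gives det = -9*k - 44.
This vanishes exactly when k = -44/9.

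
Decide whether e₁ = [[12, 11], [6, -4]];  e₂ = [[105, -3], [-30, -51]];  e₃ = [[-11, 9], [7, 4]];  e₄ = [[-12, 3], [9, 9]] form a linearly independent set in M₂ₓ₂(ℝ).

linearly dependent

Write each element as a coordinate vector in ℝ⁴ using {E₁₁, E₁₂, E₂₁, E₂₂}.
Form the 4×4 matrix with these as columns; its determinant is 0.
A zero determinant means the columns are linearly dependent.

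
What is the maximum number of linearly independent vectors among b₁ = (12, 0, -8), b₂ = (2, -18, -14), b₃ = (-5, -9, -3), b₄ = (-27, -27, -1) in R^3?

Form the matrix with b₁, b₂, b₃, b₄ as columns and reduce.
There are 2 pivot columns, so rank = 2.
(With 4 elements in a 3-dimensional space the rank is at most 3.)

2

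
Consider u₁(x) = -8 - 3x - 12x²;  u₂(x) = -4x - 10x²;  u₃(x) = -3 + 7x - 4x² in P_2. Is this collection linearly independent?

linearly independent

Take coordinates with respect to the standard basis {1, x, x²}.
The matrix [u₁|u₂|u₃] has determinant -634.
A nonzero determinant means the columns are linearly independent.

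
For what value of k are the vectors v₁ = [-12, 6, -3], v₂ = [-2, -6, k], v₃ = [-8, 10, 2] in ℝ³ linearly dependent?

k = -31/6

The vectors are dependent exactly when the determinant of the matrix with rows v₁, v₂, v₃ vanishes.
Expanding, det = 72*k + 372.
Setting this to zero gives k = -31/6.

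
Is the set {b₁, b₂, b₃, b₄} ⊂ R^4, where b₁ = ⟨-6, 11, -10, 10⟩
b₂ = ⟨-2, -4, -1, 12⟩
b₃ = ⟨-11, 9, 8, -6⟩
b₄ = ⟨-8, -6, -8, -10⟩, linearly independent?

linearly independent

Place the vectors as rows of a 4×4 matrix and reduce to echelon form.
The reduction yields 4 nonzero rows, so the rank is 4.
Since rank = 4 (the number of vectors), the set is linearly independent.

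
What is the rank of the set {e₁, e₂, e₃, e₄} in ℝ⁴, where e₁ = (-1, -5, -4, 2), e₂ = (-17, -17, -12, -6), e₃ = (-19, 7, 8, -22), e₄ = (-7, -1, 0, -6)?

2

Apply Gaussian elimination to the matrix whose rows are e₁, e₂, e₃, e₄.
Exactly 2 pivots survive; hence the rank is 2.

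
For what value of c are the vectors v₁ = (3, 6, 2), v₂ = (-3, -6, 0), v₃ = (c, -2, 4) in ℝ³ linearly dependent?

The vectors are dependent exactly when the determinant of the matrix with rows v₁, v₂, v₃ vanishes.
Expanding, det = 12*c + 12.
Setting this to zero gives c = -1.

c = -1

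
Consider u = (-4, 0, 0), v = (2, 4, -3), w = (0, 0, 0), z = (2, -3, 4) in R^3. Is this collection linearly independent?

There are 4 vectors in a 3-dimensional space, so they cannot be linearly independent.

linearly dependent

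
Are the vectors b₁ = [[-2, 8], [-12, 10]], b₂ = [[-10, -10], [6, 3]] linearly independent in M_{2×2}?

Write each element as a coordinate vector in ℝ⁴ using {E₁₁, E₁₂, E₂₁, E₂₂}.
Row-reduce the matrix whose columns are b₁, b₂.
The reduction yields 2 nonzero rows, so the rank is 2.
Since rank = 2 (the number of vectors), the set is linearly independent.

linearly independent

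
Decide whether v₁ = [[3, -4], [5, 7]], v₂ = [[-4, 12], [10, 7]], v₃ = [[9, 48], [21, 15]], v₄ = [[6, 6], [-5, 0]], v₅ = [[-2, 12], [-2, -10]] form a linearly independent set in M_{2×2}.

Take coordinates with respect to the standard basis {E₁₁, E₁₂, E₂₁, E₂₂}.
There are 5 vectors in a 4-dimensional space, so they cannot be linearly independent.

linearly dependent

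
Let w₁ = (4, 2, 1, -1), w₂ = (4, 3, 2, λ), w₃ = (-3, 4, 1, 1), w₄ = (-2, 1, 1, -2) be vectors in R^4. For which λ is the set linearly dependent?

The vectors are dependent exactly when the determinant of the matrix with rows w₁, w₂, w₃, w₄ vanishes.
Expanding, det = 19*λ + 57.
Setting this to zero gives λ = -3.

λ = -3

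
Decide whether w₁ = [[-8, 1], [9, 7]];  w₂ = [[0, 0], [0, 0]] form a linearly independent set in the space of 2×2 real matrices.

linearly dependent

Take coordinates with respect to the standard basis {E₁₁, E₁₂, E₂₁, E₂₂}.
One of the vectors is the zero vector, so the set is linearly dependent.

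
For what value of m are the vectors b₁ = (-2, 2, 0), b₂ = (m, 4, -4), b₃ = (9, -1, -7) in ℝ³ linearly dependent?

The vectors are dependent exactly when the determinant of the matrix with rows b₁, b₂, b₃ vanishes.
The determinant works out to 14*m - 8.
Setting this to zero gives m = 4/7.

m = 4/7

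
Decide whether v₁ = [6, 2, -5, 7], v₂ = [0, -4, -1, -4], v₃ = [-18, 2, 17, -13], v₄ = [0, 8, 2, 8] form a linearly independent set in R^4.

Form the 4×4 matrix with these as columns; its determinant is 0.
A zero determinant means the columns are linearly dependent.

linearly dependent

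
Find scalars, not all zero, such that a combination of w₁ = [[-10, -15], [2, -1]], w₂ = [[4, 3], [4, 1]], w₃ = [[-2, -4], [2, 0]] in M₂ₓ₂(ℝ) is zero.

w₁ + w₂ - 3w₃ = 0

Take coordinates with respect to {E₁₁, E₁₂, E₂₁, E₂₂}.
Solve the homogeneous system with w₁, w₂, w₃ as columns by row-reducing the coefficient matrix.
A generator of the null space is (1, 1, -3).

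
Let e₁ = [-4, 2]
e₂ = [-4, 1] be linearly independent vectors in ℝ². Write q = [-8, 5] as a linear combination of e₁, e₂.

q = 3e₁ - e₂

Write q = a₁e₁ + a₂e₂ and equate components.
Back-substitution yields (a₁, a₂) = (3, -1).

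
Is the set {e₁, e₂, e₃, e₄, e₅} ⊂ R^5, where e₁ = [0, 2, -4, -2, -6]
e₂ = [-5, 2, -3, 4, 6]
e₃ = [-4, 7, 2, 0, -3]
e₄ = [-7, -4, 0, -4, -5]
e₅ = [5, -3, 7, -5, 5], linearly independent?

Row-reduce the matrix whose columns are e₁, e₂, e₃, e₄, e₅.
The reduction yields 5 nonzero rows, so the rank is 5.
Since rank = 5 (the number of vectors), the set is linearly independent.

linearly independent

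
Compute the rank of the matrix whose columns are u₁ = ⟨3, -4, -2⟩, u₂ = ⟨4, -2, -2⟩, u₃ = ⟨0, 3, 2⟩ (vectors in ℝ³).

rank 3

Apply Gaussian elimination to the matrix whose rows are u₁, u₂, u₃.
Exactly 3 pivots survive; hence the rank is 3.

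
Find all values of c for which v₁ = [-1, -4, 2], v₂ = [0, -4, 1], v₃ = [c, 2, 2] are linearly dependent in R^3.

The set is linearly dependent precisely when det[v₁; v₂; v₃] = 0.
The determinant works out to 4*c + 10.
Setting this to zero gives c = -5/2.

c = -5/2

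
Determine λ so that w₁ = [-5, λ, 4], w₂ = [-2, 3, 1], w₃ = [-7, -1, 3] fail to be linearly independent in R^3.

The set is linearly dependent precisely when det[w₁; w₂; w₃] = 0.
Expanding, det = 42 - λ.
Solving 42 - λ = 0 yields λ = 42.

λ = 42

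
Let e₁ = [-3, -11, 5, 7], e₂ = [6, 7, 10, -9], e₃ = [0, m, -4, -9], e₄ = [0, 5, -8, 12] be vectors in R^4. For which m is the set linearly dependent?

The vectors are dependent exactly when the determinant of the matrix with rows e₁, e₂, e₃, e₄ vanishes.
Expanding, det = 840*m - 3000.
This vanishes exactly when m = 25/7.

m = 25/7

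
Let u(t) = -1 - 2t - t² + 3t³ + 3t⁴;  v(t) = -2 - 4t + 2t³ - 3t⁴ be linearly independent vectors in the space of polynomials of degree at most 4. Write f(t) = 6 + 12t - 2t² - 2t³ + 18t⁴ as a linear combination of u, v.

Take coordinate vectors relative to {1, t, …, t⁴}.
Write f = a₁u + a₂v and equate components.
The system has the unique solution (a₁, a₂) = (2, -4).

f = 2u - 4v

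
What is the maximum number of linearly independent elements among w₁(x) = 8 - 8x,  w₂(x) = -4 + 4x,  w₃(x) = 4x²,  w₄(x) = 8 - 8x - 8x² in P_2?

Use coordinates relative to {1, x, x²}.
Put the 3×4 matrix [w₁|w₂|w₃|w₄] into echelon form.
The echelon form has 2 nonzero rows, so the rank is 2.
(With 4 elements in a 3-dimensional space the rank is at most 3.)

2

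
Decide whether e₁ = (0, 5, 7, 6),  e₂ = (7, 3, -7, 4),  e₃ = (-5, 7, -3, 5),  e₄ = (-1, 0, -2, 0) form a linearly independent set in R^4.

Row-reduce the matrix whose columns are e₁, e₂, e₃, e₄.
The reduction yields 4 nonzero rows, so the rank is 4.
Since rank = 4 (the number of vectors), the set is linearly independent.

linearly independent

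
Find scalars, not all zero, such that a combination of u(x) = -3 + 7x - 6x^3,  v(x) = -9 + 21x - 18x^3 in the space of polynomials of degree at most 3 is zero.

3u - v = 0

Pass to coordinate vectors relative to the basis {1, x, …, x^3}.
Write the vectors as columns of a matrix and find a nonzero vector in its null space.
One solution (up to scaling) is (3, -1).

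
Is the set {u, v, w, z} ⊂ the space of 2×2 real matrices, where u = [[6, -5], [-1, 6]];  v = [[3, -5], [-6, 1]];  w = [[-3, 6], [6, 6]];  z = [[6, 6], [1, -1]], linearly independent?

linearly independent

Take coordinates with respect to the standard basis {E₁₁, E₁₂, E₂₁, E₂₂}.
The matrix [u|v|w|z] has determinant -2586.
A nonzero determinant means the columns are linearly independent.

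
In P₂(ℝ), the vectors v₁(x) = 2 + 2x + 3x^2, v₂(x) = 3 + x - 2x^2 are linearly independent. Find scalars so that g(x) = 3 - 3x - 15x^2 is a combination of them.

g = -3v₁ + 3v₂

Work in coordinates with respect to the standard basis {1, x, x^2}.
Write g = α₁v₁ + α₂v₂ and equate components.
Back-substitution yields (α₁, α₂) = (-3, 3).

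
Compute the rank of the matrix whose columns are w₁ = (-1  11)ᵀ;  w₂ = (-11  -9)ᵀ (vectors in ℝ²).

Put the 2×2 matrix [w₁|w₂] into echelon form.
Exactly 2 pivots survive; hence the rank is 2.

rank 2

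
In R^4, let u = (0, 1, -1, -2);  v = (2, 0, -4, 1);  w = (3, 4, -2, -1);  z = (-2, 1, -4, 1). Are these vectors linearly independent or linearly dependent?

linearly independent

Row-reduce the matrix whose columns are u, v, w, z.
The reduction yields 4 nonzero rows, so the rank is 4.
Since rank = 4 (the number of vectors), the set is linearly independent.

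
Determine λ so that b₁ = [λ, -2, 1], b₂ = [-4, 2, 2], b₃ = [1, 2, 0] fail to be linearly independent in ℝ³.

Dependence holds iff the 3×3 matrix [b₁ b₂ b₃] is singular.
Expanding, det = -4*λ - 14.
Setting this to zero gives λ = -7/2.

λ = -7/2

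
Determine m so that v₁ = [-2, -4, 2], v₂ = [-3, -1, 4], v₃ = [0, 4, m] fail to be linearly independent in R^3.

Place the vectors as rows of a 3×3 matrix; dependence ⇔ determinant zero.
The determinant works out to 8 - 10*m.
Solving 8 - 10*m = 0 yields m = 4/5.

m = 4/5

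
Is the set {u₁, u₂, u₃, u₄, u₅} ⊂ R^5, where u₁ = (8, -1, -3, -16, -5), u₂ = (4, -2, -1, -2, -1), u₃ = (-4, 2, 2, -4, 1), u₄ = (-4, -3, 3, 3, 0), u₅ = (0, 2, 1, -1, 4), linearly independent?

The matrix [u₁|u₂|u₃|u₄|u₅] has determinant 0.
A zero determinant means the columns are linearly dependent.
Indeed u₁ - 3u₂ - 2u₃ + u₄ + u₅ = 0.

linearly dependent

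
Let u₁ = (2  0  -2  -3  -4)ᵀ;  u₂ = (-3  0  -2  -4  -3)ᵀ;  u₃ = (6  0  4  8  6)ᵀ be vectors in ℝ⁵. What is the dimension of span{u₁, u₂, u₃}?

Form the matrix with u₁, u₂, u₃ as columns and reduce.
Reduction leaves 2 leading entries, giving rank 2.

dim = 2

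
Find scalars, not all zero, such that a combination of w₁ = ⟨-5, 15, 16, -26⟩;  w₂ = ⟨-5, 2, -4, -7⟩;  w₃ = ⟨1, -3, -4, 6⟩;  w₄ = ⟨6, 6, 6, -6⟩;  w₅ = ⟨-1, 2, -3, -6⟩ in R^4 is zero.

Set up α₁w₁ + … + α₅w₅ = 0 and solve the homogeneous system.
A generator of the null space is (1, -2, 3, -1, 2).

w₁ - 2w₂ + 3w₃ - w₄ + 2w₅ = 0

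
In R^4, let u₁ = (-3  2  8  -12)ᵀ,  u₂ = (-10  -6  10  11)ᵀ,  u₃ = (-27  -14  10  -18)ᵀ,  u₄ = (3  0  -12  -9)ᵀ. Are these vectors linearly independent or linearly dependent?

The matrix [u₁|u₂|u₃|u₄] has determinant 0.
A zero determinant means the columns are linearly dependent.

linearly dependent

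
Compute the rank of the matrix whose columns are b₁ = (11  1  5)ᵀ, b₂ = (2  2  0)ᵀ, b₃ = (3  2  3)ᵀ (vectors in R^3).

Row-reduce the 3×3 matrix with these as rows.
The echelon form has 3 nonzero rows, so the rank is 3.

3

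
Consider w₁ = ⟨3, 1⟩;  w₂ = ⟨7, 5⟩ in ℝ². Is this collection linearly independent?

linearly independent

Form the 2×2 matrix with these as columns; its determinant is 8.
A nonzero determinant means the columns are linearly independent.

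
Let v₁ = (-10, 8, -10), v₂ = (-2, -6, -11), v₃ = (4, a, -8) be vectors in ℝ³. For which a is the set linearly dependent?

a = -40/3

The vectors are dependent exactly when the determinant of the matrix with rows v₁, v₂, v₃ vanishes.
Expanding, det = -90*a - 1200.
Solving -90*a - 1200 = 0 yields a = -40/3.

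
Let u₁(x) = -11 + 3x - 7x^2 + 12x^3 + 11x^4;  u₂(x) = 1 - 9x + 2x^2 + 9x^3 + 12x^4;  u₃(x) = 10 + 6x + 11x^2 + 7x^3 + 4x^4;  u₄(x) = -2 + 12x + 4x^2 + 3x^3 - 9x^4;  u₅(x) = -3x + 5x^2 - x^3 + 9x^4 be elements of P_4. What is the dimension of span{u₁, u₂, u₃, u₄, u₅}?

Represent each element by its coordinate vector in ℝ⁵.
Row-reduce the 5×5 matrix with these as rows.
The echelon form has 5 nonzero rows, so the rank is 5.

5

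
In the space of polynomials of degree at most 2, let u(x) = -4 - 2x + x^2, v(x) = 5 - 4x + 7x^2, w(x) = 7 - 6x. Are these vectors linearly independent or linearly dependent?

Take coordinates with respect to the standard basis {1, x, x^2}.
Form the 3×3 matrix with these as columns; its determinant is -268.
A nonzero determinant means the columns are linearly independent.

linearly independent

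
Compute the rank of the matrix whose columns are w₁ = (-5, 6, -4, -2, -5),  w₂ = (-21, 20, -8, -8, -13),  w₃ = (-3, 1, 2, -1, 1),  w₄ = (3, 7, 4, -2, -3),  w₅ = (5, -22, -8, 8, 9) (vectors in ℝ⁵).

3

Put the 5×5 matrix [w₁|w₂|w₃|w₄|w₅] into echelon form.
There are 3 pivot columns, so rank = 3.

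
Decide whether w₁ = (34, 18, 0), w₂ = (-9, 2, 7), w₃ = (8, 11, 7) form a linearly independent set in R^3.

Form the 3×3 matrix with these as columns; its determinant is 0.
A zero determinant means the columns are linearly dependent.
Indeed w₁ + 2w₂ - 2w₃ = 0.

linearly dependent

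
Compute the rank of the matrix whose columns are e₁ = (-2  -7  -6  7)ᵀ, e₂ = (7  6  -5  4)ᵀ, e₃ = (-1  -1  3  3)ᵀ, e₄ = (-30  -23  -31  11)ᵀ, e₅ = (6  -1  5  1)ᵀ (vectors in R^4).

Row-reduce the 5×4 matrix with these as rows.
There are 4 pivot columns, so rank = 4.
(With 5 elements in a 4-dimensional space the rank is at most 4.)

4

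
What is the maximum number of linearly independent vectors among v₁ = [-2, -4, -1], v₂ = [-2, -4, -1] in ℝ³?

Apply Gaussian elimination to the matrix whose rows are v₁, v₂.
There is 1 pivot column, so rank = 1.

1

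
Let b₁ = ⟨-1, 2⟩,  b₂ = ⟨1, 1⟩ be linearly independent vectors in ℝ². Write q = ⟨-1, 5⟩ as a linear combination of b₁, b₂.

q = 2b₁ + b₂

Write q = a₁b₁ + a₂b₂ and equate components.
Row-reducing the augmented matrix gives the unique coefficients (a₁, a₂) = (2, 1).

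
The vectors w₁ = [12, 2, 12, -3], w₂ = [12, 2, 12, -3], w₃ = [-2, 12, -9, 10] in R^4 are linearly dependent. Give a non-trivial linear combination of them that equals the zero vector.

w₁ - w₂ = 0

Row-reduce the matrix with w₁, w₂, w₃ as columns; the null space gives the coefficients.
The free variable yields coefficients (1, -1, 0) (any nonzero multiple also works).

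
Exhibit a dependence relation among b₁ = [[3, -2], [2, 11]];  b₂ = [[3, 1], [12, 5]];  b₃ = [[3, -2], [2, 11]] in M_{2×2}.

Take coordinates with respect to {E₁₁, E₁₂, E₂₁, E₂₂}.
Write the vectors as columns of a matrix and find a nonzero vector in its null space.
The free variable yields coefficients (1, 0, -1) (any nonzero multiple also works).

b₁ - b₃ = 0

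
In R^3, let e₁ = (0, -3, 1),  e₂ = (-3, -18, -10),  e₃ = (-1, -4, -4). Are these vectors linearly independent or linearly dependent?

Form the 3×3 matrix with these as columns; its determinant is 0.
A zero determinant means the columns are linearly dependent.
Indeed 2e₁ - e₂ + 3e₃ = 0.

linearly dependent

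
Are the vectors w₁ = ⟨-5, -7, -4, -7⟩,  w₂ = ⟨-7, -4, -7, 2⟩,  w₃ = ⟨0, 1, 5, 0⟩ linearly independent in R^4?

linearly independent

Place the vectors as rows of a 3×4 matrix and reduce to echelon form.
The reduction yields 3 nonzero rows, so the rank is 3.
Since rank = 3 (the number of vectors), the set is linearly independent.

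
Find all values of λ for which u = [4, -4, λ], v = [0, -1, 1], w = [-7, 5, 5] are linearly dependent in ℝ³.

Dependence holds iff the 3×3 matrix [u v w] is singular.
The determinant works out to -7*λ - 12.
Setting this to zero gives λ = -12/7.

λ = -12/7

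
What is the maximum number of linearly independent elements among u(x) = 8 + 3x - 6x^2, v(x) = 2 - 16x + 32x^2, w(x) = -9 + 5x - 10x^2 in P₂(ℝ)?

Represent each element by its coordinate vector in ℝ³.
Form the matrix with u, v, w as columns and reduce.
Exactly 2 pivots survive; hence the rank is 2.

2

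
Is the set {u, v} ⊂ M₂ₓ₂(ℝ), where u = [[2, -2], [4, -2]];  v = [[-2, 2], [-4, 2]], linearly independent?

linearly dependent

Take coordinates with respect to the standard basis {E₁₁, E₁₂, E₂₁, E₂₂}.
Row-reduce the matrix whose columns are u, v.
The reduction yields 1 nonzero row, so the rank is 1.
Since rank 1 < 2, the set is linearly dependent.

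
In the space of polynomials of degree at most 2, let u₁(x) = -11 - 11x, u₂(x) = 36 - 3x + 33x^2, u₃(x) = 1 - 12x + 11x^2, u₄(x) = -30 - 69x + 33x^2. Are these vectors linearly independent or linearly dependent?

linearly dependent

Take coordinates with respect to the standard basis {1, x, x^2}.
There are 4 vectors in a 3-dimensional space, so they cannot be linearly independent.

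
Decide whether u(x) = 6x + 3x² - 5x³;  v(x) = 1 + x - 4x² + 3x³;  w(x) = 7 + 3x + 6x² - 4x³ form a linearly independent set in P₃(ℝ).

linearly independent

Take coordinates with respect to the standard basis {1, x, …, x³}.
Row-reduce the matrix whose columns are u, v, w.
The reduction yields 3 nonzero rows, so the rank is 3.
Since rank = 3 (the number of vectors), the set is linearly independent.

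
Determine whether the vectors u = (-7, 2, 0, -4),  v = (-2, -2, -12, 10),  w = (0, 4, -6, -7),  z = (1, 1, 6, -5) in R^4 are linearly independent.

linearly dependent

One vector is a scalar multiple of another, so the set is dependent.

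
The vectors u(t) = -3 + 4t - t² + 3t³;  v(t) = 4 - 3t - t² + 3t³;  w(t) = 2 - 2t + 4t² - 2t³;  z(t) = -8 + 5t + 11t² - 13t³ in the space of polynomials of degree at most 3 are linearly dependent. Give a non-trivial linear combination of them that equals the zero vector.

Take coordinates with respect to {1, t, …, t³}.
Write the vectors as columns of a matrix and find a nonzero vector in its null space.
The free variable yields coefficients (0, 3, -2, 1) (any nonzero multiple also works).

3v - 2w + z = 0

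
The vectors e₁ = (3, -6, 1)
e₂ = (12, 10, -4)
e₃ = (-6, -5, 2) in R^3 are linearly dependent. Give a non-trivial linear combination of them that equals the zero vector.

e₂ + 2e₃ = 0

Set up α₁e₁ + … + α₃e₃ = 0 and solve the homogeneous system.
One solution (up to scaling) is (0, 1, 2).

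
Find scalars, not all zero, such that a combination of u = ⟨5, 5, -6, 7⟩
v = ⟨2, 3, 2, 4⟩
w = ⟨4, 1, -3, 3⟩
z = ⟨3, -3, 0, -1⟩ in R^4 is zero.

Set up α₁u + … + α₄z = 0 and solve the homogeneous system.
The free variable yields coefficients (1, 0, -2, 1) (any nonzero multiple also works).

u - 2w + z = 0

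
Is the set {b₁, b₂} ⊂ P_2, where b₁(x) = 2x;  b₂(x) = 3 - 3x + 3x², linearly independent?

linearly independent

Write each element as a coordinate vector in ℝ³ using {1, x, x²}.
Place the vectors as rows of a 2×3 matrix and reduce to echelon form.
The reduction yields 2 nonzero rows, so the rank is 2.
Since rank = 2 (the number of vectors), the set is linearly independent.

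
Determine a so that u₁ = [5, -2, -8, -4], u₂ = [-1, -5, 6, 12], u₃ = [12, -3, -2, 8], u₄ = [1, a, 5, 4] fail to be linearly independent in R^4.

a = 2

The set is linearly dependent precisely when det[u₁; u₂; u₃; u₄] = 0.
Expanding, det = 1152 - 576*a.
Solving 1152 - 576*a = 0 yields a = 2.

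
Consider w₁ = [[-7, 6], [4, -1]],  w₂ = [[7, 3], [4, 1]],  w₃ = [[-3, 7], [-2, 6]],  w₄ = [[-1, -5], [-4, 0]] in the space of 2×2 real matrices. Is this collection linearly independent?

Take coordinates with respect to the standard basis {E₁₁, E₁₂, E₂₁, E₂₂}.
The matrix [w₁|w₂|w₃|w₄] has determinant 326.
A nonzero determinant means the columns are linearly independent.

linearly independent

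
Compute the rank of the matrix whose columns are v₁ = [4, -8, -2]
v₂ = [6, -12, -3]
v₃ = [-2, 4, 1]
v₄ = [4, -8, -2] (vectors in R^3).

Put the 3×4 matrix [v₁|v₂|v₃|v₄] into echelon form.
The echelon form has 1 nonzero row, so the rank is 1.
(With 4 elements in a 3-dimensional space the rank is at most 3.)

rank 1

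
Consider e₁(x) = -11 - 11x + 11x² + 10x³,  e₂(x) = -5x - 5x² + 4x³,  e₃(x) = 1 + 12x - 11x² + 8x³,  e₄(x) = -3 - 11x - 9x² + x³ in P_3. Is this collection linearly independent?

Write each element as a coordinate vector in ℝ⁴ using {1, x, …, x³}.
The matrix [e₁|e₂|e₃|e₄] has determinant 13283.
A nonzero determinant means the columns are linearly independent.

linearly independent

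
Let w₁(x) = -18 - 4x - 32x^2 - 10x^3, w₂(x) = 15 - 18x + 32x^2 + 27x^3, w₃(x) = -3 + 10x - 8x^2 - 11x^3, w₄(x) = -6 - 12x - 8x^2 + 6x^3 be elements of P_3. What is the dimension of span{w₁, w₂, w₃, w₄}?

2

Represent each element by its coordinate vector in ℝ⁴.
Row-reduce the 4×4 matrix with these as rows.
There are 2 pivot columns, so rank = 2.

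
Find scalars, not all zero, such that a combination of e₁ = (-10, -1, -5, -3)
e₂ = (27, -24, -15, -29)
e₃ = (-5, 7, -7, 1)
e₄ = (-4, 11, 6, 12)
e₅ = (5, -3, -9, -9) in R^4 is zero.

2e₁ + e₂ - e₃ + 3e₄ = 0

Write the vectors as columns of a matrix and find a nonzero vector in its null space.
One solution (up to scaling) is (2, 1, -1, 3, 0).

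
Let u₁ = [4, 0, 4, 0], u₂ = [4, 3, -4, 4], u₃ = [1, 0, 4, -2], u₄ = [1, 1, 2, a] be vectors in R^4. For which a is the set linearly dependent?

a = -10/9

Dependence holds iff the 4×4 matrix [u₁ u₂ u₃ u₄] is singular.
Cofactor expansion gives det = 36*a + 40.
This vanishes exactly when a = -10/9.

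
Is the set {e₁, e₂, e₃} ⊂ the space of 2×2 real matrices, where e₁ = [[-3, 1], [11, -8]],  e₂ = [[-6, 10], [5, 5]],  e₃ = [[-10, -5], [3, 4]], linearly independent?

Write each element as a coordinate vector in ℝ⁴ using {E₁₁, E₁₂, E₂₁, E₂₂}.
Place the vectors as rows of a 3×4 matrix and reduce to echelon form.
The reduction yields 3 nonzero rows, so the rank is 3.
Since rank = 3 (the number of vectors), the set is linearly independent.

linearly independent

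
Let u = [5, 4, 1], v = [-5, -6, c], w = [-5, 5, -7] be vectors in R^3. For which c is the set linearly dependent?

Place the vectors as rows of a 3×3 matrix; dependence ⇔ determinant zero.
Expanding, det = 15 - 45*c.
Setting this to zero gives c = 1/3.

c = 1/3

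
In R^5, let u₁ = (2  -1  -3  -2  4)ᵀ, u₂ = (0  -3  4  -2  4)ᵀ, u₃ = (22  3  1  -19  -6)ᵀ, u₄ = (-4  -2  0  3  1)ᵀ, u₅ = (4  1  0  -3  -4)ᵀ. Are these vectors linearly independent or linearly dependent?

linearly dependent

The matrix [u₁|u₂|u₃|u₄|u₅] has determinant 0.
A zero determinant means the columns are linearly dependent.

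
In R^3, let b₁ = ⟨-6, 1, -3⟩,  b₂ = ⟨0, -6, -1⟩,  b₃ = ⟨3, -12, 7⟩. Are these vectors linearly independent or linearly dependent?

linearly independent

Place the vectors as rows of a 3×3 matrix and reduce to echelon form.
The reduction yields 3 nonzero rows, so the rank is 3.
Since rank = 3 (the number of vectors), the set is linearly independent.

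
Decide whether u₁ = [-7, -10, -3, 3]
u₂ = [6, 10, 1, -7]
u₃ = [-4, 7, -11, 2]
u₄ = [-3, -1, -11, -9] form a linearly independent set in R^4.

linearly independent

Row-reduce the matrix whose columns are u₁, u₂, u₃, u₄.
The reduction yields 4 nonzero rows, so the rank is 4.
Since rank = 4 (the number of vectors), the set is linearly independent.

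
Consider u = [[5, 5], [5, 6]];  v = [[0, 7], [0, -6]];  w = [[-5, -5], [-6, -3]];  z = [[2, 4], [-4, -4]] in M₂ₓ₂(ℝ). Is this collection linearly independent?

linearly independent

Write each element as a coordinate vector in ℝ⁴ using {E₁₁, E₁₂, E₂₁, E₂₂}.
The matrix [u|v|w|z] has determinant 794.
A nonzero determinant means the columns are linearly independent.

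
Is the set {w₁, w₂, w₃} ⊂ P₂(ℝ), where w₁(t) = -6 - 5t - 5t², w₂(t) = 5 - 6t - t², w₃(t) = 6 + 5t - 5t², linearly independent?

Write each element as a coordinate vector in ℝ³ using {1, t, t²}.
Place the vectors as rows of a 3×3 matrix and reduce to echelon form.
The reduction yields 3 nonzero rows, so the rank is 3.
Since rank = 3 (the number of vectors), the set is linearly independent.

linearly independent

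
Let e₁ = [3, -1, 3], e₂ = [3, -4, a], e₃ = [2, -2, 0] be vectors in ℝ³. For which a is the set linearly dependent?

a = -3/2

The vectors are dependent exactly when the determinant of the matrix with rows e₁, e₂, e₃ vanishes.
Cofactor expansion gives det = 4*a + 6.
Solving 4*a + 6 = 0 yields a = -3/2.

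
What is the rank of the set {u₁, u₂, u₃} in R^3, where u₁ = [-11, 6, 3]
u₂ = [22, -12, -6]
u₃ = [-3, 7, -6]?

Put the 3×3 matrix [u₁|u₂|u₃] into echelon form.
Reduction leaves 2 leading entries, giving rank 2.

rank 2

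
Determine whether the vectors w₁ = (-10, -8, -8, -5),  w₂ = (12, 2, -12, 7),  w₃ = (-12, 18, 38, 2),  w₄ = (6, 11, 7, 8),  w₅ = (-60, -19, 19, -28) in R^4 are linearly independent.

There are 5 vectors in a 4-dimensional space, so they cannot be linearly independent.

linearly dependent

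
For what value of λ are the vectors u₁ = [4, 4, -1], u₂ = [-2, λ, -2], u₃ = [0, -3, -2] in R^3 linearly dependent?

λ = -23/4

The vectors are dependent exactly when the determinant of the matrix with rows u₁, u₂, u₃ vanishes.
Cofactor expansion gives det = -8*λ - 46.
Solving -8*λ - 46 = 0 yields λ = -23/4.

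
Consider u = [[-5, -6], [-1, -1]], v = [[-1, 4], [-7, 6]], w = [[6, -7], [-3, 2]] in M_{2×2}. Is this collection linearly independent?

Write each element as a coordinate vector in ℝ⁴ using {E₁₁, E₁₂, E₂₁, E₂₂}.
Row-reduce the matrix whose columns are u, v, w.
The reduction yields 3 nonzero rows, so the rank is 3.
Since rank = 3 (the number of vectors), the set is linearly independent.

linearly independent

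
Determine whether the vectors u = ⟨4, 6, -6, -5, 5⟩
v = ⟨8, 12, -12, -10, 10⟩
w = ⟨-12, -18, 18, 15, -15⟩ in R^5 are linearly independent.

One vector is a scalar multiple of another, so the set is dependent.

linearly dependent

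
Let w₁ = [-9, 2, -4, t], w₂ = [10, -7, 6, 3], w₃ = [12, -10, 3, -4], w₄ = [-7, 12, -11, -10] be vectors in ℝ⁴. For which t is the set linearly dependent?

Dependence holds iff the 4×4 matrix [w₁ w₂ w₃ w₄] is singular.
The determinant works out to -407*t - 962.
Setting this to zero gives t = -26/11.

t = -26/11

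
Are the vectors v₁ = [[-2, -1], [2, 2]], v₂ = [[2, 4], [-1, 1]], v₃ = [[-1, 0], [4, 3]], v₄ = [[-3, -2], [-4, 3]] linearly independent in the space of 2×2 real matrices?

linearly independent

Take coordinates with respect to the standard basis {E₁₁, E₁₂, E₂₁, E₂₂}.
Form the 4×4 matrix with these as columns; its determinant is -70.
A nonzero determinant means the columns are linearly independent.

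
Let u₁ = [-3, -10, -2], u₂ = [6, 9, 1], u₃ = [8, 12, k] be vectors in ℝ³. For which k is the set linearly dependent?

k = 4/3

The vectors are dependent exactly when the determinant of the matrix with rows u₁, u₂, u₃ vanishes.
Expanding, det = 33*k - 44.
This vanishes exactly when k = 4/3.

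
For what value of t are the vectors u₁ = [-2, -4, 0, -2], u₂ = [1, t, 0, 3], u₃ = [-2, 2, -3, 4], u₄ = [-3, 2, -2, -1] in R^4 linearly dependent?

The set is linearly dependent precisely when det[u₁; u₂; u₃; u₄] = 0.
Cofactor expansion gives det = -12*t - 24.
Solving -12*t - 24 = 0 yields t = -2.

t = -2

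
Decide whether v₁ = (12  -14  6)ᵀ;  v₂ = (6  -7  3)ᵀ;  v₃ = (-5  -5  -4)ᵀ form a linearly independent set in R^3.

linearly dependent

Form the 3×3 matrix with these as columns; its determinant is 0.
A zero determinant means the columns are linearly dependent.
Indeed v₁ - 2v₂ = 0.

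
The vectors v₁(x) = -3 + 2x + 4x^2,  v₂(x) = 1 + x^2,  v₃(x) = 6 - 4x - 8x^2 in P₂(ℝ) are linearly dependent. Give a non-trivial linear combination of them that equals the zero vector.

2v₁ + v₃ = 0

Write each element as a vector in ℝ³ using {1, x, x^2}.
Row-reduce the matrix with v₁, v₂, v₃ as columns; the null space gives the coefficients.
A generator of the null space is (2, 0, 1).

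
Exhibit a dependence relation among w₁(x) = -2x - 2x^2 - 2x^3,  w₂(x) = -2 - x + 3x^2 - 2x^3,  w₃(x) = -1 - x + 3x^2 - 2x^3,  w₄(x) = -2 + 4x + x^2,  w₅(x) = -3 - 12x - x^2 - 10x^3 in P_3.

3w₁ + 3w₂ - w₃ - w₄ - w₅ = 0

Pass to coordinate vectors relative to the basis {1, x, …, x^3}.
Solve the homogeneous system with w₁, w₂, w₃, w₄, w₅ as columns by row-reducing the coefficient matrix.
One solution (up to scaling) is (3, 3, -1, -1, -1).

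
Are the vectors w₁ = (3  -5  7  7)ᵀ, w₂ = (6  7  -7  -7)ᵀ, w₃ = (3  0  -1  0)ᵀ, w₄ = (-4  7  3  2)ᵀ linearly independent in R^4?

linearly independent

Form the 4×4 matrix with these as columns; its determinant is -557.
A nonzero determinant means the columns are linearly independent.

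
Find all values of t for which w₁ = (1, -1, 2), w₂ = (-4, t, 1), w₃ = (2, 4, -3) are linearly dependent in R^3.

t = -26/7

The vectors are dependent exactly when the determinant of the matrix with rows w₁, w₂, w₃ vanishes.
The determinant works out to -7*t - 26.
This vanishes exactly when t = -26/7.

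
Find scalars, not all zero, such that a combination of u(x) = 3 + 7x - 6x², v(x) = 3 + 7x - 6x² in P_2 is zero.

Write each element as a vector in ℝ³ using {1, x, x²}.
Row-reduce the matrix with u, v as columns; the null space gives the coefficients.
A generator of the null space is (1, -1).

u - v = 0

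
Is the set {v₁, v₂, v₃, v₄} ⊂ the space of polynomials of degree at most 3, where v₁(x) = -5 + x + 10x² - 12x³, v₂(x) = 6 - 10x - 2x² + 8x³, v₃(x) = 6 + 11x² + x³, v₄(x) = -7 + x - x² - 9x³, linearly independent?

linearly independent

Take coordinates with respect to the standard basis {1, x, …, x³}.
Row-reduce the matrix whose columns are v₁, v₂, v₃, v₄.
The reduction yields 4 nonzero rows, so the rank is 4.
Since rank = 4 (the number of vectors), the set is linearly independent.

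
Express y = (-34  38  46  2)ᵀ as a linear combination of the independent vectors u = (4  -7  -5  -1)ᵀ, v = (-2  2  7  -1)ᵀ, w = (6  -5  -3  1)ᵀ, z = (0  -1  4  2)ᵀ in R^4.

Since u, v, w, z are independent, the coefficients expressing y are uniquely determined by a linear system.
Back-substitution yields (c₁, …, c₄) = (-3, 2, -3, 2).

y = -3u + 2v - 3w + 2z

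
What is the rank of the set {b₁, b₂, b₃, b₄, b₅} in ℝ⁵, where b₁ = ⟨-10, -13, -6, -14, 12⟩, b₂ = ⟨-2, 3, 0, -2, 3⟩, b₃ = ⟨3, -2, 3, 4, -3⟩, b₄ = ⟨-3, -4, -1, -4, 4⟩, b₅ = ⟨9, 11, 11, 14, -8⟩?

3

Form the matrix with b₁, b₂, b₃, b₄, b₅ as columns and reduce.
There are 3 pivot columns, so rank = 3.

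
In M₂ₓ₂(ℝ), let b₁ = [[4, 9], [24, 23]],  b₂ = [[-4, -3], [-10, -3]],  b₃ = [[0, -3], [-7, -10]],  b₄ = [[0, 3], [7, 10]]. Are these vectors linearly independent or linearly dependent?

linearly dependent

Write each element as a coordinate vector in ℝ⁴ using {E₁₁, E₁₂, E₂₁, E₂₂}.
The matrix [b₁|b₂|b₃|b₄] has determinant 0.
A zero determinant means the columns are linearly dependent.
Indeed b₁ + b₂ + 2b₃ = 0.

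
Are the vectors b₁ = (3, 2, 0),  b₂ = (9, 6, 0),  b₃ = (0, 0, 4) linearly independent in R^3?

linearly dependent

Form the 3×3 matrix with these as columns; its determinant is 0.
A zero determinant means the columns are linearly dependent.
Indeed 3b₁ - b₂ = 0.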